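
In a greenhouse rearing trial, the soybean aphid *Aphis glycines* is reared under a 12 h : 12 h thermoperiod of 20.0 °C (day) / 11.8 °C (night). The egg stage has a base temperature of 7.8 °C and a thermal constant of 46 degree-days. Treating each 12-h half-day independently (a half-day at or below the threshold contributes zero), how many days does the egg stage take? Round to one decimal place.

Day half: max(0, 20.0 − 7.8) × 0.5 = 12.2 × 0.5 = 6.10 DD.
Night half: max(0, 11.8 − 7.8) × 0.5 = 4.0 × 0.5 = 2.00 DD.
Per 24 h: 8.10 DD/day.
Duration = 46 / 8.10 = 5.679 ≈ 5.7 days.

5.7 days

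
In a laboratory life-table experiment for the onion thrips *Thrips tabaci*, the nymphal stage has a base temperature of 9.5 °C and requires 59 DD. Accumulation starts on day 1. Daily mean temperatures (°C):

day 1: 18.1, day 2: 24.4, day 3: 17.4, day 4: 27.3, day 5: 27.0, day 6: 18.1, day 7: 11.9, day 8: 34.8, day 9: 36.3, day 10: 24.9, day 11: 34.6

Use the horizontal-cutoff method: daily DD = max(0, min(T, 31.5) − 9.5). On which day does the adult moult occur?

day 5

Daily DD above 9.5 °C (capped at 22.0): 8.6, 14.9, 7.9, 17.8, 17.5, 8.6, 2.4, 22.0, 22.0, 15.4, 22.0.
Cumulative: 8.6, 23.5, 31.4, 49.2, 66.7, 75.3, 77.7, 99.7, 121.7, 137.1, 159.1.
The total first reaches 59 DD on day 5.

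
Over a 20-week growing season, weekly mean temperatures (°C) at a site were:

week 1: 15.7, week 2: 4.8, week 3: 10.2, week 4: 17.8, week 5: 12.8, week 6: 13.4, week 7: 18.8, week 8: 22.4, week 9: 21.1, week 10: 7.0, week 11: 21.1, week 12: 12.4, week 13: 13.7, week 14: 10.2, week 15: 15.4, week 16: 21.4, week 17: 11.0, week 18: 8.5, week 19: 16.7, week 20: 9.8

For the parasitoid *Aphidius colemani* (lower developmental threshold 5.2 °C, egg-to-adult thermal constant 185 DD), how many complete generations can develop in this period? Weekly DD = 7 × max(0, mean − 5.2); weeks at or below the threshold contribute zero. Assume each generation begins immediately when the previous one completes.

Weekly DD (7 × max(0, T̄ − 5.2)): 73.5, 0.0, 35.0, 88.2, 53.2, 57.4, 95.2, 120.4, 111.3, 12.6, 111.3, 50.4, 59.5, 35.0, 71.4, 113.4, 40.6, 23.1, 80.5, 32.2.
Season total = 1264.2 DD.
Complete generations = ⌊1264.2 / 185⌋ = 6.

6 generations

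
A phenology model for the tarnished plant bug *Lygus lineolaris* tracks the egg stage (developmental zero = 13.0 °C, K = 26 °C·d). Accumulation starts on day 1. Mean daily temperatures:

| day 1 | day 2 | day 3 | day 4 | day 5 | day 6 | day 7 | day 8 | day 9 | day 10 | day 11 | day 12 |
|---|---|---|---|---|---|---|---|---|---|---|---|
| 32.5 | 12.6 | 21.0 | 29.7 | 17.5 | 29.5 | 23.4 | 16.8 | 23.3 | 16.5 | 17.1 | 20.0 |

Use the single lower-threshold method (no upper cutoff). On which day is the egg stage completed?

Daily DD above 13.0 °C: 19.5, 0.0, 8.0, 16.7, 4.5, 16.5, 10.4, 3.8, 10.3, 3.5, 4.1, 7.0.
Cumulative: 19.5, 19.5, 27.5, 44.2, 48.7, 65.2, 75.6, 79.4, 89.7, 93.2, 97.3, 104.3.
The total first reaches 26 DD on day 3.

day 3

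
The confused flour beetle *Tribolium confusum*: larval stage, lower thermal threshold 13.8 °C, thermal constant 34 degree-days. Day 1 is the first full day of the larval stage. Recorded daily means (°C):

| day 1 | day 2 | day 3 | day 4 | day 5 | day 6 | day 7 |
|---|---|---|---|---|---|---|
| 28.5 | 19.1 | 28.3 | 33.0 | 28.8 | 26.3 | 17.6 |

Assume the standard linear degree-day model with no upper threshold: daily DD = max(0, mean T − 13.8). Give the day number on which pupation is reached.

day 3

Daily DD above 13.8 °C: 14.7, 5.3, 14.5, 19.2, 15.0, 12.5, 3.8.
Cumulative: 14.7, 20.0, 34.5, 53.7, 68.7, 81.2, 85.0.
The total first reaches 34 DD on day 3.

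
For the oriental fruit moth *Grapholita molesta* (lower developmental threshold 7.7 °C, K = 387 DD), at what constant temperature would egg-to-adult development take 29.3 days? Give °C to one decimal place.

20.9 °C

Required daily accumulation = 387 / 29.3 = 13.208 DD/day.
T = T_base + 13.208 = 7.7 + 13.208 = 20.908 ≈ 20.9 °C.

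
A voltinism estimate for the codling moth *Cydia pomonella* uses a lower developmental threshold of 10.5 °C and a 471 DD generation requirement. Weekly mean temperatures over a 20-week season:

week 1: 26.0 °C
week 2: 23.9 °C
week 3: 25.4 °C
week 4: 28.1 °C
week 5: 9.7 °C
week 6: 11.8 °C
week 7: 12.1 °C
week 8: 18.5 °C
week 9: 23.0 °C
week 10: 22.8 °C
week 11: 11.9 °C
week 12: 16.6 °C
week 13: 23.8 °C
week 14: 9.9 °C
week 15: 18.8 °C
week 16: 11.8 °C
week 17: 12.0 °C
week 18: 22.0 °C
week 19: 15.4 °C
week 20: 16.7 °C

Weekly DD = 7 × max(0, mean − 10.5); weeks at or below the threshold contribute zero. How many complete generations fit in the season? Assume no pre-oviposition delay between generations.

2 generations

Weekly DD (7 × max(0, T̄ − 10.5)): 108.5, 93.8, 104.3, 123.2, 0.0, 9.1, 11.2, 56.0, 87.5, 86.1, 9.8, 42.7, 93.1, 0.0, 58.1, 9.1, 10.5, 80.5, 34.3, 43.4.
Season total = 1061.2 DD.
Complete generations = ⌊1061.2 / 471⌋ = 2.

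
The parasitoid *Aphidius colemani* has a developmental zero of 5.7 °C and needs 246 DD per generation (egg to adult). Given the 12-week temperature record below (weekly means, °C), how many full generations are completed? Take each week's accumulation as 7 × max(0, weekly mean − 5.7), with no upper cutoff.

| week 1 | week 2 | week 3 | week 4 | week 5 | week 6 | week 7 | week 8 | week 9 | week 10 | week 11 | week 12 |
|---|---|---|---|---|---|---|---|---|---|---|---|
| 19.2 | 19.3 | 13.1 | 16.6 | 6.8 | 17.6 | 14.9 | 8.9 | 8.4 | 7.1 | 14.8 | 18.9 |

2 generations

Weekly DD (7 × max(0, T̄ − 5.7)): 94.5, 95.2, 51.8, 76.3, 7.7, 83.3, 64.4, 22.4, 18.9, 9.8, 63.7, 92.4.
Season total = 680.4 DD.
Complete generations = ⌊680.4 / 246⌋ = 2.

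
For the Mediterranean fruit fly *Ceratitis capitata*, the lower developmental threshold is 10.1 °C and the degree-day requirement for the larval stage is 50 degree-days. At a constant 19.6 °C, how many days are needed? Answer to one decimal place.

Daily accumulation = 19.6 − 10.1 = 9.5 DD/day.
Duration = 50 / 9.5 = 5.263 ≈ 5.3 days.

5.3 days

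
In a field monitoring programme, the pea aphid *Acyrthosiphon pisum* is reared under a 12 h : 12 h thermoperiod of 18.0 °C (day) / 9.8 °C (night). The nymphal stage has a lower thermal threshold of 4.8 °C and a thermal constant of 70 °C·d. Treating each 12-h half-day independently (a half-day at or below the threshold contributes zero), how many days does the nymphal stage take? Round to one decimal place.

7.7 days

Day half: max(0, 18.0 − 4.8) × 0.5 = 13.2 × 0.5 = 6.60 DD.
Night half: max(0, 9.8 − 4.8) × 0.5 = 5.0 × 0.5 = 2.50 DD.
Per 24 h: 9.10 DD/day.
Duration = 70 / 9.10 = 7.692 ≈ 7.7 days.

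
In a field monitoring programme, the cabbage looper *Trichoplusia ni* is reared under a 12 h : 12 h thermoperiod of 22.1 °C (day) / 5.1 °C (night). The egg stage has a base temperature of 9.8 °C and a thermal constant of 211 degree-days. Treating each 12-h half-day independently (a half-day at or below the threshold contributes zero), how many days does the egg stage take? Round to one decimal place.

Day half: max(0, 22.1 − 9.8) × 0.5 = 12.3 × 0.5 = 6.15 DD.
Night half: max(0, 5.1 − 9.8) × 0.5 = 0.0 × 0.5 = 0.00 DD.
Per 24 h: 6.15 DD/day.
Duration = 211 / 6.15 = 34.309 ≈ 34.3 days.

34.3 days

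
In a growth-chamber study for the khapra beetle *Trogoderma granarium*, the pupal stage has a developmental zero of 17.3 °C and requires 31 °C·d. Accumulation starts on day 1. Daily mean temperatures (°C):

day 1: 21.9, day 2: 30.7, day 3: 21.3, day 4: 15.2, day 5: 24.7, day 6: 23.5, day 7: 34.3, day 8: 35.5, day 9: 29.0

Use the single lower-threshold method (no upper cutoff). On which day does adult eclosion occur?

day 6

Daily DD above 17.3 °C: 4.6, 13.4, 4.0, 0.0, 7.4, 6.2, 17.0, 18.2, 11.7.
Cumulative: 4.6, 18.0, 22.0, 22.0, 29.4, 35.6, 52.6, 70.8, 82.5.
The total first reaches 31 DD on day 6.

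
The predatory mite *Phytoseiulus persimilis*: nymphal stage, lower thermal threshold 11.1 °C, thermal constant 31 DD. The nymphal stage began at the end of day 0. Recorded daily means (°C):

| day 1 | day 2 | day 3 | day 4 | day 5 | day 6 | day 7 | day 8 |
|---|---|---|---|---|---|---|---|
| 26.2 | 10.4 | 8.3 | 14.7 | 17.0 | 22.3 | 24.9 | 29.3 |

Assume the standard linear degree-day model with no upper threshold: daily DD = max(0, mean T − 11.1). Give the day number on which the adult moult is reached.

day 6

Daily DD above 11.1 °C: 15.1, 0.0, 0.0, 3.6, 5.9, 11.2, 13.8, 18.2.
Cumulative: 15.1, 15.1, 15.1, 18.7, 24.6, 35.8, 49.6, 67.8.
The total first reaches 31 DD on day 6.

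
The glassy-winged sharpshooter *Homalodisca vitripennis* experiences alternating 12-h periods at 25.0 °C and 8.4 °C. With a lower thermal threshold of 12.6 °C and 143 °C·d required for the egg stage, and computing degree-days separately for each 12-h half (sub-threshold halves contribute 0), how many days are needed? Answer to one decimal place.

23.1 days

Day half: max(0, 25.0 − 12.6) × 0.5 = 12.4 × 0.5 = 6.20 DD.
Night half: max(0, 8.4 − 12.6) × 0.5 = 0.0 × 0.5 = 0.00 DD.
Per 24 h: 6.20 DD/day.
Duration = 143 / 6.20 = 23.065 ≈ 23.1 days.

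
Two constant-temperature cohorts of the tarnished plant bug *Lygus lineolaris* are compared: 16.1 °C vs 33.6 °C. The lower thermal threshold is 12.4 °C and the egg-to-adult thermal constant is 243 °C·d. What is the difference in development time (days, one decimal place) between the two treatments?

54.2 days

At 16.1 °C: 243 / (16.1 − 12.4) = 243 / 3.7 = 65.676 d.
At 33.6 °C: 243 / (33.6 − 12.4) = 243 / 21.2 = 11.462 d.
Difference = |65.676 − 11.462| = 54.213 ≈ 54.2 days.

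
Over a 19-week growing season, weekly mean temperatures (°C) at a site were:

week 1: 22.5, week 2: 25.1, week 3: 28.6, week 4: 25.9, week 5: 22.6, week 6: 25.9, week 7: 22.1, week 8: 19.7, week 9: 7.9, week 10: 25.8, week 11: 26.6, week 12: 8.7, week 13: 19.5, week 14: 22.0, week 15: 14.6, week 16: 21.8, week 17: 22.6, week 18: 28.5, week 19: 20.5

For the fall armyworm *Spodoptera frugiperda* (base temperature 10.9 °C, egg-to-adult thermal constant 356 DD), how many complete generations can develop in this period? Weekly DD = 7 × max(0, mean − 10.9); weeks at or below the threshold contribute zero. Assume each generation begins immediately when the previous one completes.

4 generations

Weekly DD (7 × max(0, T̄ − 10.9)): 81.2, 99.4, 123.9, 105.0, 81.9, 105.0, 78.4, 61.6, 0.0, 104.3, 109.9, 0.0, 60.2, 77.7, 25.9, 76.3, 81.9, 123.2, 67.2.
Season total = 1463.0 DD.
Complete generations = ⌊1463.0 / 356⌋ = 4.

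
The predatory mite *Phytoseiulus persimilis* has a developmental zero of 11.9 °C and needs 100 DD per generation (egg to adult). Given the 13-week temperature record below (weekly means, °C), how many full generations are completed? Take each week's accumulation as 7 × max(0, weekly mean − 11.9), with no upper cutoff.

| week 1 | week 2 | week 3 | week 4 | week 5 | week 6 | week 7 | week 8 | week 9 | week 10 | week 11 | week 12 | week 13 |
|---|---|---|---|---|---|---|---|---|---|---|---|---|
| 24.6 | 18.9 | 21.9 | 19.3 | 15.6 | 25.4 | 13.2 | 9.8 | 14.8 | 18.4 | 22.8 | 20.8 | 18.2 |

6 generations

Weekly DD (7 × max(0, T̄ − 11.9)): 88.9, 49.0, 70.0, 51.8, 25.9, 94.5, 9.1, 0.0, 20.3, 45.5, 76.3, 62.3, 44.1.
Season total = 637.7 DD.
Complete generations = ⌊637.7 / 100⌋ = 6.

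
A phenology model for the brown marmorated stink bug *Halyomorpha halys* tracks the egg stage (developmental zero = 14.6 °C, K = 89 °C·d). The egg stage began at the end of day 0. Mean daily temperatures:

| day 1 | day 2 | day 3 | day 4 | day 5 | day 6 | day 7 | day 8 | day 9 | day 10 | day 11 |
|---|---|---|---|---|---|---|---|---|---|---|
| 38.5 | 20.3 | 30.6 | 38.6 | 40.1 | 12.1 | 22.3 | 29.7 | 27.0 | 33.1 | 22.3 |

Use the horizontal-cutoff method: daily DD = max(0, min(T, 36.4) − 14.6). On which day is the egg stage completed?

day 7

Daily DD above 14.6 °C (capped at 21.8): 21.8, 5.7, 16.0, 21.8, 21.8, 0.0, 7.7, 15.1, 12.4, 18.5, 7.7.
Cumulative: 21.8, 27.5, 43.5, 65.3, 87.1, 87.1, 94.8, 109.9, 122.3, 140.8, 148.5.
The total first reaches 89 DD on day 7.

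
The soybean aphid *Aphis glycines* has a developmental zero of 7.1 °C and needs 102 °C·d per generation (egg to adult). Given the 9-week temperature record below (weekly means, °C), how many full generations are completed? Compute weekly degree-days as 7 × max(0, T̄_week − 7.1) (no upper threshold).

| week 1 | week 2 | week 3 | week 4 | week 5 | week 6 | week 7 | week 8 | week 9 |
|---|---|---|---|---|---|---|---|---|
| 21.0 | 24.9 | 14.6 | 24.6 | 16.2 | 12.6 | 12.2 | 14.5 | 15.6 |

6 generations

Weekly DD (7 × max(0, T̄ − 7.1)): 97.3, 124.6, 52.5, 122.5, 63.7, 38.5, 35.7, 51.8, 59.5.
Season total = 646.1 DD.
Complete generations = ⌊646.1 / 102⌋ = 6.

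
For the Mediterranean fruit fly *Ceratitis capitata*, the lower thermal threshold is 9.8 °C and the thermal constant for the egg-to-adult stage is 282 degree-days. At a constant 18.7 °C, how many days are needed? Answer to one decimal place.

Daily accumulation = 18.7 − 9.8 = 8.9 DD/day.
Duration = 282 / 8.9 = 31.685 ≈ 31.7 days.

31.7 days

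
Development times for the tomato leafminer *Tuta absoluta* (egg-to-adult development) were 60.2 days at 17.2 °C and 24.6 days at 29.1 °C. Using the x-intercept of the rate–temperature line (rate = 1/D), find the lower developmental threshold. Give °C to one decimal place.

9.0 °C

Equal thermal constants: D₁(T₁ − T_b) = D₂(T₂ − T_b).
60.2·(17.2 − T_b) = 24.6·(29.1 − T_b)
T_b = (60.2·17.2 − 24.6·29.1) / (60.2 − 24.6) = 319.58 / 35.6 = 8.977 °C ≈ 9.0 °C.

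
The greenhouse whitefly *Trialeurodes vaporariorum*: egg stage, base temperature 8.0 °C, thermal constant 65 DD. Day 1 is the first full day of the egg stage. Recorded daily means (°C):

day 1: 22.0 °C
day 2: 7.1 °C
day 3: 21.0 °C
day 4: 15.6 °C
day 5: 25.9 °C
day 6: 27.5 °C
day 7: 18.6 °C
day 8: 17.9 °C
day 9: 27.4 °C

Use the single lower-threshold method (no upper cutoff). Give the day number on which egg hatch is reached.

Daily DD above 8.0 °C: 14.0, 0.0, 13.0, 7.6, 17.9, 19.5, 10.6, 9.9, 19.4.
Cumulative: 14.0, 14.0, 27.0, 34.6, 52.5, 72.0, 82.6, 92.5, 111.9.
The total first reaches 65 DD on day 6.

day 6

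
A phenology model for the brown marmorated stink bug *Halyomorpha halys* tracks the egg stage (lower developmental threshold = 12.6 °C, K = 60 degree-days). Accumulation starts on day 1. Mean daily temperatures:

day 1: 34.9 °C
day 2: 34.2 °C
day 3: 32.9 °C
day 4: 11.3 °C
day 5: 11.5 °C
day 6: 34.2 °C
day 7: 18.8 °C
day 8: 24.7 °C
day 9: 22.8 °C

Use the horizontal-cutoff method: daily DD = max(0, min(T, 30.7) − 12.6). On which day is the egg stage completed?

Daily DD above 12.6 °C (capped at 18.1): 18.1, 18.1, 18.1, 0.0, 0.0, 18.1, 6.2, 12.1, 10.2.
Cumulative: 18.1, 36.2, 54.3, 54.3, 54.3, 72.4, 78.6, 90.7, 100.9.
The total first reaches 60 DD on day 6.

day 6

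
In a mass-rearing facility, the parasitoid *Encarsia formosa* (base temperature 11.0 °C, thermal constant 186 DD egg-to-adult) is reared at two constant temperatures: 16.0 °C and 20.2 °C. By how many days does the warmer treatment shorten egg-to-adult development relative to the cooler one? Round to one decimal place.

17.0 days

At 16.0 °C: 186 / (16.0 − 11.0) = 186 / 5.0 = 37.200 d.
At 20.2 °C: 186 / (20.2 − 11.0) = 186 / 9.2 = 20.217 d.
Difference = |37.200 − 20.217| = 16.983 ≈ 17.0 days.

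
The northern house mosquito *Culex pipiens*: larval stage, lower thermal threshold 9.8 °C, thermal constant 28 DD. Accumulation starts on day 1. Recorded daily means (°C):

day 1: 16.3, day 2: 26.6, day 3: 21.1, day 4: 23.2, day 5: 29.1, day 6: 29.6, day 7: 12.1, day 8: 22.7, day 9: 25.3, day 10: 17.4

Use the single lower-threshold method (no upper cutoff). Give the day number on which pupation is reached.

Daily DD above 9.8 °C: 6.5, 16.8, 11.3, 13.4, 19.3, 19.8, 2.3, 12.9, 15.5, 7.6.
Cumulative: 6.5, 23.3, 34.6, 48.0, 67.3, 87.1, 89.4, 102.3, 117.8, 125.4.
The total first reaches 28 DD on day 3.

day 3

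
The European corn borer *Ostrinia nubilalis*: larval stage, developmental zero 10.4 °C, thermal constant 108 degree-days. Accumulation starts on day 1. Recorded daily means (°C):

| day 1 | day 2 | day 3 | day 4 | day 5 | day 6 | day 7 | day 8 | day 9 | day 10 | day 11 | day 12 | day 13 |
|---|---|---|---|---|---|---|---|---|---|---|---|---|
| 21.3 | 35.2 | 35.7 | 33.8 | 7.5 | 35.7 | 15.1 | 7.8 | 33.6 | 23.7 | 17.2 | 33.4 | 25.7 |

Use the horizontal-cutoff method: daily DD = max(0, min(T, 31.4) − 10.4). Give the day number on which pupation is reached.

Daily DD above 10.4 °C (capped at 21.0): 10.9, 21.0, 21.0, 21.0, 0.0, 21.0, 4.7, 0.0, 21.0, 13.3, 6.8, 21.0, 15.3.
Cumulative: 10.9, 31.9, 52.9, 73.9, 73.9, 94.9, 99.6, 99.6, 120.6, 133.9, 140.7, 161.7, 177.0.
The total first reaches 108 DD on day 9.

day 9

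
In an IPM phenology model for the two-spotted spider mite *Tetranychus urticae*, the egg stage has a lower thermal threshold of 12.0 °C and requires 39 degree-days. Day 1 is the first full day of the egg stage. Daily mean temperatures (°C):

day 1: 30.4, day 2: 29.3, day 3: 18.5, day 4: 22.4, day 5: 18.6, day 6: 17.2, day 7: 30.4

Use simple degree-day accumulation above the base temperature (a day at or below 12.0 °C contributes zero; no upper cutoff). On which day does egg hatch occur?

Daily DD above 12.0 °C: 18.4, 17.3, 6.5, 10.4, 6.6, 5.2, 18.4.
Cumulative: 18.4, 35.7, 42.2, 52.6, 59.2, 64.4, 82.8.
The total first reaches 39 DD on day 3.

day 3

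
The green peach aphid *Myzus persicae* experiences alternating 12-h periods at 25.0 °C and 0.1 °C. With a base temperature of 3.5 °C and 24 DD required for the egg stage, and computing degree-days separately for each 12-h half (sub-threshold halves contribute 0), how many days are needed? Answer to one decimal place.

2.2 days

Day half: max(0, 25.0 − 3.5) × 0.5 = 21.5 × 0.5 = 10.75 DD.
Night half: max(0, 0.1 − 3.5) × 0.5 = 0.0 × 0.5 = 0.00 DD.
Per 24 h: 10.75 DD/day.
Duration = 24 / 10.75 = 2.233 ≈ 2.2 days.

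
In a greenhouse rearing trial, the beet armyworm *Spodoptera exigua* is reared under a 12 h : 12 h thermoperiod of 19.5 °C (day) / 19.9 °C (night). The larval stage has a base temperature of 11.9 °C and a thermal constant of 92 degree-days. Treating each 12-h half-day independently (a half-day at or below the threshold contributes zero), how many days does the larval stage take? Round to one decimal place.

11.8 days

Day half: max(0, 19.5 − 11.9) × 0.5 = 7.6 × 0.5 = 3.80 DD.
Night half: max(0, 19.9 − 11.9) × 0.5 = 8.0 × 0.5 = 4.00 DD.
Per 24 h: 7.80 DD/day.
Duration = 92 / 7.80 = 11.795 ≈ 11.8 days.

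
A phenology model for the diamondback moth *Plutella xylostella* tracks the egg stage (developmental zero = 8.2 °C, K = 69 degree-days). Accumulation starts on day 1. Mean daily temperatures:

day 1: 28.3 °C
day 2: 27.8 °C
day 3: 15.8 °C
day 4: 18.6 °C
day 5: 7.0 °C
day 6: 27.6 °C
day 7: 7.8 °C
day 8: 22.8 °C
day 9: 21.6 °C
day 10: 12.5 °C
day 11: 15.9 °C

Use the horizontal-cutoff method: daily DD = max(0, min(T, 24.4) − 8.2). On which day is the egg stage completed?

day 8

Daily DD above 8.2 °C (capped at 16.2): 16.2, 16.2, 7.6, 10.4, 0.0, 16.2, 0.0, 14.6, 13.4, 4.3, 7.7.
Cumulative: 16.2, 32.4, 40.0, 50.4, 50.4, 66.6, 66.6, 81.2, 94.6, 98.9, 106.6.
The total first reaches 69 DD on day 8.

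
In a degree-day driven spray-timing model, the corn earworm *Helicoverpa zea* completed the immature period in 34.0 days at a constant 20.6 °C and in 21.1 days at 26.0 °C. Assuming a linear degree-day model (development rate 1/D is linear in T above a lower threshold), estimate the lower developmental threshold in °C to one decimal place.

Equal thermal constants: D₁(T₁ − T_b) = D₂(T₂ − T_b).
34.0·(20.6 − T_b) = 21.1·(26.0 − T_b)
T_b = (34.0·20.6 − 21.1·26.0) / (34.0 − 21.1) = 151.80 / 12.9 = 11.767 °C ≈ 11.8 °C.

11.8 °C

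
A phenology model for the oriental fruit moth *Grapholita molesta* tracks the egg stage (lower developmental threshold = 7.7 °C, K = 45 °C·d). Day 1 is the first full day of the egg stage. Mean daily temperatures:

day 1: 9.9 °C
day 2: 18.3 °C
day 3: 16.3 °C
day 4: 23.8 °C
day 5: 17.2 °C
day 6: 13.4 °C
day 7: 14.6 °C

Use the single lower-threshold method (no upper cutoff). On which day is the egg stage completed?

day 5

Daily DD above 7.7 °C: 2.2, 10.6, 8.6, 16.1, 9.5, 5.7, 6.9.
Cumulative: 2.2, 12.8, 21.4, 37.5, 47.0, 52.7, 59.6.
The total first reaches 45 DD on day 5.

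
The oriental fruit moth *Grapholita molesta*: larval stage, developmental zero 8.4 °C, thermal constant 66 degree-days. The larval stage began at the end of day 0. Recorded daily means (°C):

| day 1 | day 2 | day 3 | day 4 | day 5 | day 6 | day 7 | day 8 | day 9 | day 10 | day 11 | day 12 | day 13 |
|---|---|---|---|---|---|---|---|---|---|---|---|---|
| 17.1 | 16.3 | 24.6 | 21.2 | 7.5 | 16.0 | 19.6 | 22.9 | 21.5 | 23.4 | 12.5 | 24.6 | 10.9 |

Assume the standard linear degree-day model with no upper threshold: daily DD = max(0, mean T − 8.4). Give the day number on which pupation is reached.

Daily DD above 8.4 °C: 8.7, 7.9, 16.2, 12.8, 0.0, 7.6, 11.2, 14.5, 13.1, 15.0, 4.1, 16.2, 2.5.
Cumulative: 8.7, 16.6, 32.8, 45.6, 45.6, 53.2, 64.4, 78.9, 92.0, 107.0, 111.1, 127.3, 129.8.
The total first reaches 66 DD on day 8.

day 8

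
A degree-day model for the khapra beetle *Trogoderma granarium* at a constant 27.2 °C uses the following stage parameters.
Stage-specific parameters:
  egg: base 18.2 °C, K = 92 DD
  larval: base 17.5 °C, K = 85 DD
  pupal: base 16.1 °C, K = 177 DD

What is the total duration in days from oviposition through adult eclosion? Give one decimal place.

34.9 days

egg: 92 / (27.2 − 18.2) = 92 / 9.0 = 10.222 d.
larval: 85 / (27.2 − 17.5) = 85 / 9.7 = 8.763 d.
pupal: 177 / (27.2 − 16.1) = 177 / 11.1 = 15.946 d.
Sum = 34.931 ≈ 34.9 days.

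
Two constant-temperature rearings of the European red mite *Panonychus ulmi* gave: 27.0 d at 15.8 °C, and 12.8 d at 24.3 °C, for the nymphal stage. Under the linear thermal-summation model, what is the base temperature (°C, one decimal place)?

Under the model K = D·(T − T_b), so D₁·(T₁ − T_b) = D₂·(T₂ − T_b).
27.0·(15.8 − T_b) = 12.8·(24.3 − T_b)
T_b = (27.0·15.8 − 12.8·24.3) / (27.0 − 12.8) = 115.56 / 14.2 = 8.138 °C ≈ 8.1 °C.

8.1 °C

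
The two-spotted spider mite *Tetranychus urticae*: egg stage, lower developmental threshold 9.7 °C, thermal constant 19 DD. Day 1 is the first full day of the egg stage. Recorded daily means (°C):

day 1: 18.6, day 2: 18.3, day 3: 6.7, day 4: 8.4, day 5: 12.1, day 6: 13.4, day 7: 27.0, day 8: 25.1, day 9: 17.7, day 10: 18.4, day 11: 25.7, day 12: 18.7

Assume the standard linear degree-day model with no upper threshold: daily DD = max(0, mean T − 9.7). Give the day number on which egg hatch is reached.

Daily DD above 9.7 °C: 8.9, 8.6, 0.0, 0.0, 2.4, 3.7, 17.3, 15.4, 8.0, 8.7, 16.0, 9.0.
Cumulative: 8.9, 17.5, 17.5, 17.5, 19.9, 23.6, 40.9, 56.3, 64.3, 73.0, 89.0, 98.0.
The total first reaches 19 DD on day 5.

day 5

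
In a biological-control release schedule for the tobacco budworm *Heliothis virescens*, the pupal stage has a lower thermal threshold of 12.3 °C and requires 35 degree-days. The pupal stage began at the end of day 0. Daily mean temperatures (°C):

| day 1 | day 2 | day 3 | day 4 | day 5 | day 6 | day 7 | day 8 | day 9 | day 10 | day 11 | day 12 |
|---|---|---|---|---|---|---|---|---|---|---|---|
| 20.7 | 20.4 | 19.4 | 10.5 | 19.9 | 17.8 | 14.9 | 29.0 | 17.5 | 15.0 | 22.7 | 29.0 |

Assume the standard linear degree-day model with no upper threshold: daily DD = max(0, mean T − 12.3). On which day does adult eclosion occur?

day 6

Daily DD above 12.3 °C: 8.4, 8.1, 7.1, 0.0, 7.6, 5.5, 2.6, 16.7, 5.2, 2.7, 10.4, 16.7.
Cumulative: 8.4, 16.5, 23.6, 23.6, 31.2, 36.7, 39.3, 56.0, 61.2, 63.9, 74.3, 91.0.
The total first reaches 35 DD on day 6.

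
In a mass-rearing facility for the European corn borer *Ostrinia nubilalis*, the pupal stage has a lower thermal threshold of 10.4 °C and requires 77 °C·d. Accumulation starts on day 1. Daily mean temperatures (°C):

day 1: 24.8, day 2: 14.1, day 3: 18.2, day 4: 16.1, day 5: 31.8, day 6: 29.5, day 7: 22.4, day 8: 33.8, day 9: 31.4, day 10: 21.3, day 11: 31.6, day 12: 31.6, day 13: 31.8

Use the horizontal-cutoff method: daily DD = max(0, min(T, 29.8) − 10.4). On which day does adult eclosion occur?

day 7

Daily DD above 10.4 °C (capped at 19.4): 14.4, 3.7, 7.8, 5.7, 19.4, 19.1, 12.0, 19.4, 19.4, 10.9, 19.4, 19.4, 19.4.
Cumulative: 14.4, 18.1, 25.9, 31.6, 51.0, 70.1, 82.1, 101.5, 120.9, 131.8, 151.2, 170.6, 190.0.
The total first reaches 77 DD on day 7.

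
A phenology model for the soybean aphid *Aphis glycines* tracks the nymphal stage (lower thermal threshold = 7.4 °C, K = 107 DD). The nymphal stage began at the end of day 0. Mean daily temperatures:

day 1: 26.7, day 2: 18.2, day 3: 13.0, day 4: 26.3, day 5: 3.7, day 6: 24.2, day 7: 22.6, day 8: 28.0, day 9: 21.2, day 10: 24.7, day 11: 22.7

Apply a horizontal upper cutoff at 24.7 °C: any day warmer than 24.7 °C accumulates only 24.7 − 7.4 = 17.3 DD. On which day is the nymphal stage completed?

day 9

Daily DD above 7.4 °C (capped at 17.3): 17.3, 10.8, 5.6, 17.3, 0.0, 16.8, 15.2, 17.3, 13.8, 17.3, 15.3.
Cumulative: 17.3, 28.1, 33.7, 51.0, 51.0, 67.8, 83.0, 100.3, 114.1, 131.4, 146.7.
The total first reaches 107 DD on day 9.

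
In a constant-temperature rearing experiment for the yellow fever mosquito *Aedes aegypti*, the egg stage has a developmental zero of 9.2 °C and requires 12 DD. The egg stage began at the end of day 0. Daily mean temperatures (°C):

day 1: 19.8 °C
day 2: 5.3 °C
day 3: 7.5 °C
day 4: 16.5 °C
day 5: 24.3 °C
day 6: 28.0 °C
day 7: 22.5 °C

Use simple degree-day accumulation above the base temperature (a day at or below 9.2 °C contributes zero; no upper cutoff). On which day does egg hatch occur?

Daily DD above 9.2 °C: 10.6, 0.0, 0.0, 7.3, 15.1, 18.8, 13.3.
Cumulative: 10.6, 10.6, 10.6, 17.9, 33.0, 51.8, 65.1.
The total first reaches 12 DD on day 4.

day 4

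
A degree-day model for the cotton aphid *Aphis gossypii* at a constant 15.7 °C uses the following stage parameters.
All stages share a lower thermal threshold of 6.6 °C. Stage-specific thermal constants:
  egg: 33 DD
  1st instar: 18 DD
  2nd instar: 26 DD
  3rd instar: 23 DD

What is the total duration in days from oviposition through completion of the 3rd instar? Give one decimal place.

Daily accumulation at 15.7 °C = 15.7 − 6.6 = 9.1 DD/day.
Total K = 33 + 18 + 26 + 23 = 100 DD.
Total duration = 100 / 9.1 = 10.989 ≈ 11.0 days.

11.0 days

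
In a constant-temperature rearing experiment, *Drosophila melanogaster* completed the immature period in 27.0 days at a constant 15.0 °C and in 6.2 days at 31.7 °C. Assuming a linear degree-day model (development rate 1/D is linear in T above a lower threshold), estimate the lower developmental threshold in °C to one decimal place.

10.0 °C

Linear rate model ⇒ the product D·(T − T_b) is constant across temperatures.
27.0·(15.0 − T_b) = 6.2·(31.7 − T_b)
T_b = (27.0·15.0 − 6.2·31.7) / (27.0 − 6.2) = 208.46 / 20.8 = 10.022 °C ≈ 10.0 °C.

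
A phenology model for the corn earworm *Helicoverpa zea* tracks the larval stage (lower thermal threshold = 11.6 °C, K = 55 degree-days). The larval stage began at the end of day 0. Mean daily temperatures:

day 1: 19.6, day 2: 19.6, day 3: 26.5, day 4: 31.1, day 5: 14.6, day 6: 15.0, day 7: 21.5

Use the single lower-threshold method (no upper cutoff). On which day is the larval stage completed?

day 6

Daily DD above 11.6 °C: 8.0, 8.0, 14.9, 19.5, 3.0, 3.4, 9.9.
Cumulative: 8.0, 16.0, 30.9, 50.4, 53.4, 56.8, 66.7.
The total first reaches 55 DD on day 6.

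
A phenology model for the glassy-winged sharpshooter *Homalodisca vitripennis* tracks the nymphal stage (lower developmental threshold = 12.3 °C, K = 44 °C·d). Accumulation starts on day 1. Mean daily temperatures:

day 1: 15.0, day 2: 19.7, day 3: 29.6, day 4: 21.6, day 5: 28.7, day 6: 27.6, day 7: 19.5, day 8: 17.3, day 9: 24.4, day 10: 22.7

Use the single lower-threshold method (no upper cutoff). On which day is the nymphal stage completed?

Daily DD above 12.3 °C: 2.7, 7.4, 17.3, 9.3, 16.4, 15.3, 7.2, 5.0, 12.1, 10.4.
Cumulative: 2.7, 10.1, 27.4, 36.7, 53.1, 68.4, 75.6, 80.6, 92.7, 103.1.
The total first reaches 44 DD on day 5.

day 5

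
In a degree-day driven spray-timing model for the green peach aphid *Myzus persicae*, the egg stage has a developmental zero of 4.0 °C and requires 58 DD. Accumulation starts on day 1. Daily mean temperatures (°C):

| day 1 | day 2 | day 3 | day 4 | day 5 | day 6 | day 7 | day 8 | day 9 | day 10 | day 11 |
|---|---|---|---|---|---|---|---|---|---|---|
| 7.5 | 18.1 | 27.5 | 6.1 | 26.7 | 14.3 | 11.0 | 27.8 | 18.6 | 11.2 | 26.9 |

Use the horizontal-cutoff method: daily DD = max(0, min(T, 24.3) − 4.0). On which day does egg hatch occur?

day 5

Daily DD above 4.0 °C (capped at 20.3): 3.5, 14.1, 20.3, 2.1, 20.3, 10.3, 7.0, 20.3, 14.6, 7.2, 20.3.
Cumulative: 3.5, 17.6, 37.9, 40.0, 60.3, 70.6, 77.6, 97.9, 112.5, 119.7, 140.0.
The total first reaches 58 DD on day 5.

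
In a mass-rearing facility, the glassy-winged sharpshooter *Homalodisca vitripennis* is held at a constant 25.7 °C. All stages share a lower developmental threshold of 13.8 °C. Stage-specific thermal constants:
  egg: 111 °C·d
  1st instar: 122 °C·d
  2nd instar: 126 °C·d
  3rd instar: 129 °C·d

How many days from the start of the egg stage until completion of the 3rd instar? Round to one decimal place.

Daily accumulation at 25.7 °C = 25.7 − 13.8 = 11.9 DD/day.
Total K = 111 + 122 + 126 + 129 = 488 DD.
Total duration = 488 / 11.9 = 41.008 ≈ 41.0 days.

41.0 days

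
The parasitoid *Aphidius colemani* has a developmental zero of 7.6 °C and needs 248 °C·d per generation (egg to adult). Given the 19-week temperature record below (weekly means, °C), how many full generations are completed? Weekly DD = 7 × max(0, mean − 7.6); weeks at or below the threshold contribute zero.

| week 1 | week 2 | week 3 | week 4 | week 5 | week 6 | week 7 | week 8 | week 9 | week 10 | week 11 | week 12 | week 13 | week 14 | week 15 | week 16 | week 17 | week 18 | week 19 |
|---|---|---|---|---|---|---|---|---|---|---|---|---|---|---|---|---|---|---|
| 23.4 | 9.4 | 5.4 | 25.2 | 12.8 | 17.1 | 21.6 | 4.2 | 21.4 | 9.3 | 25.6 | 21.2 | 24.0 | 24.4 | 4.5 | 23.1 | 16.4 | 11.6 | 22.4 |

Weekly DD (7 × max(0, T̄ − 7.6)): 110.6, 12.6, 0.0, 123.2, 36.4, 66.5, 98.0, 0.0, 96.6, 11.9, 126.0, 95.2, 114.8, 117.6, 0.0, 108.5, 61.6, 28.0, 103.6.
Season total = 1311.1 DD.
Complete generations = ⌊1311.1 / 248⌋ = 5.

5 generations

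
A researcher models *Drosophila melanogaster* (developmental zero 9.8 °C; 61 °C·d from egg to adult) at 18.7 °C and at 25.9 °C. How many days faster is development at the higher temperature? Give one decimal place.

At 18.7 °C: 61 / (18.7 − 9.8) = 61 / 8.9 = 6.854 d.
At 25.9 °C: 61 / (25.9 − 9.8) = 61 / 16.1 = 3.789 d.
Difference = |6.854 − 3.789| = 3.065 ≈ 3.1 days.

3.1 days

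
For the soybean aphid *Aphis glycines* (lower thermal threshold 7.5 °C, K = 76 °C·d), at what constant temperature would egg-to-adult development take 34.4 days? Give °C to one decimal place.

9.7 °C

Required daily accumulation = 76 / 34.4 = 2.209 DD/day.
T = T_base + 2.209 = 7.5 + 2.209 = 9.709 ≈ 9.7 °C.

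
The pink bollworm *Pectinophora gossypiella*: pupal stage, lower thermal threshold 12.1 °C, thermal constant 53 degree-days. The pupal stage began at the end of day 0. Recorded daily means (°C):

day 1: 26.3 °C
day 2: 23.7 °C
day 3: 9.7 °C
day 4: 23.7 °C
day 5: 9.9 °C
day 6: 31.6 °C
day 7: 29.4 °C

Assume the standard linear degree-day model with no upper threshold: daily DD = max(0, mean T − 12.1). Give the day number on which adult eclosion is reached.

day 6

Daily DD above 12.1 °C: 14.2, 11.6, 0.0, 11.6, 0.0, 19.5, 17.3.
Cumulative: 14.2, 25.8, 25.8, 37.4, 37.4, 56.9, 74.2.
The total first reaches 53 DD on day 6.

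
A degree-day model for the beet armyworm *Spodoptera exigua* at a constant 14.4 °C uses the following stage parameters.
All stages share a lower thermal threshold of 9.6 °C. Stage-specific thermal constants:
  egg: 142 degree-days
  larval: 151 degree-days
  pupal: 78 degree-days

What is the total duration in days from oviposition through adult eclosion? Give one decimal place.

77.3 days

Daily accumulation at 14.4 °C = 14.4 − 9.6 = 4.8 DD/day.
Total K = 142 + 151 + 78 = 371 DD.
Total duration = 371 / 4.8 = 77.292 ≈ 77.3 days.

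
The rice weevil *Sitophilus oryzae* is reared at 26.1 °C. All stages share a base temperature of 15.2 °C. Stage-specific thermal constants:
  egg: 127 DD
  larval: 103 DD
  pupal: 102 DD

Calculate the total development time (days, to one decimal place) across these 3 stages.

Daily accumulation at 26.1 °C = 26.1 − 15.2 = 10.9 DD/day.
Total K = 127 + 103 + 102 = 332 DD.
Total duration = 332 / 10.9 = 30.459 ≈ 30.5 days.

30.5 days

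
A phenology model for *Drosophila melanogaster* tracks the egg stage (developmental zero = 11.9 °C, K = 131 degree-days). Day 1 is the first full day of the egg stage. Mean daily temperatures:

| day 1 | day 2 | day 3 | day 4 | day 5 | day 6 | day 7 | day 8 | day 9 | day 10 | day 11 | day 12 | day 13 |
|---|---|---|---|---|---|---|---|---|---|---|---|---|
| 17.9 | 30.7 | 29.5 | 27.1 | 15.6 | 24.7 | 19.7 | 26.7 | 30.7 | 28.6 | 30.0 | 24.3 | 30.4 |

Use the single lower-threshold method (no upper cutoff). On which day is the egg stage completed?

Daily DD above 11.9 °C: 6.0, 18.8, 17.6, 15.2, 3.7, 12.8, 7.8, 14.8, 18.8, 16.7, 18.1, 12.4, 18.5.
Cumulative: 6.0, 24.8, 42.4, 57.6, 61.3, 74.1, 81.9, 96.7, 115.5, 132.2, 150.3, 162.7, 181.2.
The total first reaches 131 DD on day 10.

day 10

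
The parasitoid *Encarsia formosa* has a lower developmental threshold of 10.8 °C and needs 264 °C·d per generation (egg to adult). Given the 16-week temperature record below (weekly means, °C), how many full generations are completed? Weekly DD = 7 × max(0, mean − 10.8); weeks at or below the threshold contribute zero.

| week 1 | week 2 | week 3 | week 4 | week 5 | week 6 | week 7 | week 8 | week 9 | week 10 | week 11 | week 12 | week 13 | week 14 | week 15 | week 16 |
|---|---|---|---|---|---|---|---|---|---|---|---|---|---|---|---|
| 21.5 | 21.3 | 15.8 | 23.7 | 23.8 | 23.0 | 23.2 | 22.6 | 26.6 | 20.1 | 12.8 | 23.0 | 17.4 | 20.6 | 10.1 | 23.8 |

4 generations

Weekly DD (7 × max(0, T̄ − 10.8)): 74.9, 73.5, 35.0, 90.3, 91.0, 85.4, 86.8, 82.6, 110.6, 65.1, 14.0, 85.4, 46.2, 68.6, 0.0, 91.0.
Season total = 1100.4 DD.
Complete generations = ⌊1100.4 / 264⌋ = 4.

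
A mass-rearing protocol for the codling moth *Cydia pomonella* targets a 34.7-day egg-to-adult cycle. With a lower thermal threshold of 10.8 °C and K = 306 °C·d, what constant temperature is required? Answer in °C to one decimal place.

Required daily accumulation = 306 / 34.7 = 8.818 DD/day.
T = T_base + 8.818 = 10.8 + 8.818 = 19.618 ≈ 19.6 °C.

19.6 °C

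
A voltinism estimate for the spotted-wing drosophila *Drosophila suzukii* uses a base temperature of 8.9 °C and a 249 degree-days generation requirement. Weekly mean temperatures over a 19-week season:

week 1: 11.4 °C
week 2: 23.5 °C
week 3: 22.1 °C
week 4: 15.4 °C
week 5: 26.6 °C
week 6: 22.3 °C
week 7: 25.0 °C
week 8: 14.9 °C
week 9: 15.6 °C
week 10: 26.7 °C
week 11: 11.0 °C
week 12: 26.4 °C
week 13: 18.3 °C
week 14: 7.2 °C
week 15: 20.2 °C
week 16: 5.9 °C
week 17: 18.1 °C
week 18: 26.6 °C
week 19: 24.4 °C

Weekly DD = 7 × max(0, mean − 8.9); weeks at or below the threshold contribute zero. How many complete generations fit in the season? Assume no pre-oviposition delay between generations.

5 generations

Weekly DD (7 × max(0, T̄ − 8.9)): 17.5, 102.2, 92.4, 45.5, 123.9, 93.8, 112.7, 42.0, 46.9, 124.6, 14.7, 122.5, 65.8, 0.0, 79.1, 0.0, 64.4, 123.9, 108.5.
Season total = 1380.4 DD.
Complete generations = ⌊1380.4 / 249⌋ = 5.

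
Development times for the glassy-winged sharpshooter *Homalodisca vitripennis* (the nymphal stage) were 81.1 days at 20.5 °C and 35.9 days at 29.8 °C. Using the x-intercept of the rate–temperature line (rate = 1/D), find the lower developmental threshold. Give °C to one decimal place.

Under the model K = D·(T − T_b), so D₁·(T₁ − T_b) = D₂·(T₂ − T_b).
81.1·(20.5 − T_b) = 35.9·(29.8 − T_b)
T_b = (81.1·20.5 − 35.9·29.8) / (81.1 − 35.9) = 592.73 / 45.2 = 13.113 °C ≈ 13.1 °C.

13.1 °C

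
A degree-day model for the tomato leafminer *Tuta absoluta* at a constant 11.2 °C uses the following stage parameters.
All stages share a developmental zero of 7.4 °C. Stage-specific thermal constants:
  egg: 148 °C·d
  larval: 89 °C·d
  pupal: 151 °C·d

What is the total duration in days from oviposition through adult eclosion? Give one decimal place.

Daily accumulation at 11.2 °C = 11.2 − 7.4 = 3.8 DD/day.
Total K = 148 + 89 + 151 = 388 DD.
Total duration = 388 / 3.8 = 102.105 ≈ 102.1 days.

102.1 days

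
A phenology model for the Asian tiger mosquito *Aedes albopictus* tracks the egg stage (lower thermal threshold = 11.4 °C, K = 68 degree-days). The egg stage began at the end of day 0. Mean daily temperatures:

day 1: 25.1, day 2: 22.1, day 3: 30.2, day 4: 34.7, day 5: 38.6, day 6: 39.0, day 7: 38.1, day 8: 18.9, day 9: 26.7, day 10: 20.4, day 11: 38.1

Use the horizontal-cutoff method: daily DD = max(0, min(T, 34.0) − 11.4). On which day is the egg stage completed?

day 5

Daily DD above 11.4 °C (capped at 22.6): 13.7, 10.7, 18.8, 22.6, 22.6, 22.6, 22.6, 7.5, 15.3, 9.0, 22.6.
Cumulative: 13.7, 24.4, 43.2, 65.8, 88.4, 111.0, 133.6, 141.1, 156.4, 165.4, 188.0.
The total first reaches 68 DD on day 5.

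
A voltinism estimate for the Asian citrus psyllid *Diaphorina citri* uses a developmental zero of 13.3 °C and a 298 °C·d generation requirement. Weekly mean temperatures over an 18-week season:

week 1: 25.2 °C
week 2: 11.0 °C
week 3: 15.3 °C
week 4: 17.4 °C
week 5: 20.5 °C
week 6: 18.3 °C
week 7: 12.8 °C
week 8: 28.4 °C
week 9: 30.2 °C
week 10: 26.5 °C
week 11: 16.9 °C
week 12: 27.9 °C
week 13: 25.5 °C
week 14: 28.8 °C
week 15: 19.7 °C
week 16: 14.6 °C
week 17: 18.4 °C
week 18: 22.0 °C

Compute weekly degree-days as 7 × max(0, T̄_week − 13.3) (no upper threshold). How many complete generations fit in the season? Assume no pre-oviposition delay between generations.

3 generations

Weekly DD (7 × max(0, T̄ − 13.3)): 83.3, 0.0, 14.0, 28.7, 50.4, 35.0, 0.0, 105.7, 118.3, 92.4, 25.2, 102.2, 85.4, 108.5, 44.8, 9.1, 35.7, 60.9.
Season total = 999.6 DD.
Complete generations = ⌊999.6 / 298⌋ = 3.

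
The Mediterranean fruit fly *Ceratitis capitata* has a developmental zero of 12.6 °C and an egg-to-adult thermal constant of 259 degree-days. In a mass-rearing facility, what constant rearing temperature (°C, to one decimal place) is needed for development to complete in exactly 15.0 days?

Required daily accumulation = 259 / 15.0 = 17.267 DD/day.
T = T_base + 17.267 = 12.6 + 17.267 = 29.867 ≈ 29.9 °C.

29.9 °C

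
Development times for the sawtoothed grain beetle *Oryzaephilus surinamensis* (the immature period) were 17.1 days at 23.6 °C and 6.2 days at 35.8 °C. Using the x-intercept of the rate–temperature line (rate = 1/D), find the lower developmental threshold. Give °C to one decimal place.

16.7 °C

Equal thermal constants: D₁(T₁ − T_b) = D₂(T₂ − T_b).
17.1·(23.6 − T_b) = 6.2·(35.8 − T_b)
T_b = (17.1·23.6 − 6.2·35.8) / (17.1 − 6.2) = 181.60 / 10.9 = 16.661 °C ≈ 16.7 °C.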